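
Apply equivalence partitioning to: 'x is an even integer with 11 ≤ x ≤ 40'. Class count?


Constraint: even integers in [11, 40]
Class 1: x < 11 — out-of-range invalid
Class 2: x in [11,40] but odd — wrong type invalid
Class 3: x in [11,40] and even — valid
Class 4: x > 40 — out-of-range invalid
Total equivalence classes: 4

4 equivalence classes


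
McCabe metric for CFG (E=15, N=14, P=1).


Formula: V(G) = E - N + 2P
V(G) = 15 - 14 + 2*1
V(G) = 1 + 2
V(G) = 3

3


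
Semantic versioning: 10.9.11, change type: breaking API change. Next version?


Current: 10.9.11
Change category: 'breaking API change' → major bump
SemVer rule: major bump → increment MAJOR, reset MINOR and PATCH to 0
New: 11.0.0

11.0.0


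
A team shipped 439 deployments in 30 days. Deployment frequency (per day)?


Formula: deployments per day = releases / days
= 439 / 30
= 14.633 deploys/day
(equivalently, 102.43 deploys/week)

14.633 deploys/day


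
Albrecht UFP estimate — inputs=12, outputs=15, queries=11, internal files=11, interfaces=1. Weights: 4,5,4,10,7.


UFP = EI*4 + EO*5 + EQ*4 + ILF*10 + EIF*7
UFP = 12*4 + 15*5 + 11*4 + 11*10 + 1*7
UFP = 48 + 75 + 44 + 110 + 7
UFP = 284

284


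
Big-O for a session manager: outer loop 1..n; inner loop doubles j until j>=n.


Reasoning: linear outer times logarithmic inner
Complexity: O(n log n)

O(n log n)


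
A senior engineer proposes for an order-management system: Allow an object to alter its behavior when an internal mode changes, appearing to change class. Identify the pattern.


This matches the State pattern

State


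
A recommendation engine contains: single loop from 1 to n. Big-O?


Reasoning: one pass through n items
Complexity: O(n)

O(n)


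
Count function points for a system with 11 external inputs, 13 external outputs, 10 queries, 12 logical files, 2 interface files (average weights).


UFP = EI*4 + EO*5 + EQ*4 + ILF*10 + EIF*7
UFP = 11*4 + 13*5 + 10*4 + 12*10 + 2*7
UFP = 44 + 65 + 40 + 120 + 14
UFP = 283

283


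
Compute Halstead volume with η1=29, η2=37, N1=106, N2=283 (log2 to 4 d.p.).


Formula: V = N * log2(η), where N = N1 + N2 and η = η1 + η2
η = 29 + 37 = 66
N = 106 + 283 = 389
log2(66) ≈ 6.0444
V = 389 * 6.0444 = 2351.27

2351.27


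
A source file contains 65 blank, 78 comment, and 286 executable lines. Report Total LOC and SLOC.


Total LOC = blank + comment + code
Total LOC = 65 + 78 + 286 = 429
SLOC (source only) = code = 286

Total LOC: 429, SLOC: 286


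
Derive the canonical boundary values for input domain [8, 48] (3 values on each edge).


Range: [8, 48]
Boundaries: just below min, min, min+1, max-1, max, just above max
Values: [7, 8, 9, 47, 48, 49]

[7, 8, 9, 47, 48, 49]


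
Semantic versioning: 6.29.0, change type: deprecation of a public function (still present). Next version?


Current: 6.29.0
Change category: 'deprecation of a public function (still present)' → minor bump
SemVer rule: minor bump → increment MINOR, reset PATCH to 0 (MAJOR unchanged)
New: 6.30.0

6.30.0


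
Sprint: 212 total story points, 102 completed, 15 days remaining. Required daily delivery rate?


Formula: Required rate = Remaining points / Days left
Remaining = 212 - 102 = 110 points
Required rate = 110 / 15 = 7.33 points/day

7.33 points/day


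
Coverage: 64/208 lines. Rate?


Coverage = covered / total * 100
Coverage = 64 / 208 * 100
Coverage = 30.77%

30.77%


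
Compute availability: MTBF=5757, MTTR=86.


Availability = MTBF / (MTBF + MTTR)
Availability = 5757 / (5757 + 86)
Availability = 5757 / 5843
Availability = 98.5282%

98.5282%


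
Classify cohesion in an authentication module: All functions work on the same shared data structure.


Reasoning: Functions share data
Type: Communicational cohesion

Communicational cohesion


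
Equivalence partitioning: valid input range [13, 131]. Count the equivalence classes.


Valid range: [13, 131]
Class 1: x < 13 — invalid
Class 2: 13 ≤ x ≤ 131 — valid
Class 3: x > 131 — invalid
Total equivalence classes: 3

3 equivalence classes


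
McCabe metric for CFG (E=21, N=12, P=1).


Formula: V(G) = E - N + 2P
V(G) = 21 - 12 + 2*1
V(G) = 9 + 2
V(G) = 11

11


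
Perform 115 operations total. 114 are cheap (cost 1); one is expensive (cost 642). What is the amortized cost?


Formula: Amortized cost = Total cost / Operations
Total cost = (114 * 1) + (1 * 642)
Total cost = 114 + 642 = 756
Amortized = 756 / 115 = 6.5739

6.5739


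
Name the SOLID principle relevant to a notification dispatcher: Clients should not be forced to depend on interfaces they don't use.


This describes the Interface Segregation Principle (ISP)

Interface Segregation Principle (ISP)


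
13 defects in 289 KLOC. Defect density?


Defect density = defects / KLOC
Defect density = 13 / 289
Defect density = 0.045 defects/KLOC

0.045 defects/KLOC


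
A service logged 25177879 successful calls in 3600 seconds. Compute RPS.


Formula: throughput = requests / seconds
throughput = 25177879 / 3600
throughput = 6993.86 requests/second

6993.86 requests/second


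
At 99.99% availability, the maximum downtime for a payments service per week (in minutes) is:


Formula: allowed downtime = period * (100 - SLA) / 100
Period (week) = 10080 minutes
Unavailability fraction = (100 - 99.99) / 100
Allowed downtime = 10080 * (100 - 99.99) / 100
Allowed downtime = 1.008 minutes

1.008 minutes


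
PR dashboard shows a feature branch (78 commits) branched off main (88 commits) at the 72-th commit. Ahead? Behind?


Common ancestor: commit #72
feature commits after divergence: 78 - 72 = 6
main commits after divergence: 88 - 72 = 16
feature is 6 commits ahead of main
main is 16 commits ahead of feature

feature ahead: 6, main ahead: 16


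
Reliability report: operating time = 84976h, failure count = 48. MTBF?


Formula: MTBF = Total operating time / Number of failures
MTBF = 84976 / 48
MTBF = 1770.33 hours

1770.33 hours


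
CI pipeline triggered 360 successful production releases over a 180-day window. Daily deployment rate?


Formula: deployments per day = releases / days
= 360 / 180
= 2.0 deploys/day
(equivalently, 14.0 deploys/week)

2.0 deploys/day


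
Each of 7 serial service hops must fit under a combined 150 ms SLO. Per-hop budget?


Formula: per_stage = total_budget / stages
per_stage = 150 / 7
per_stage = 21.43 ms

21.43 ms


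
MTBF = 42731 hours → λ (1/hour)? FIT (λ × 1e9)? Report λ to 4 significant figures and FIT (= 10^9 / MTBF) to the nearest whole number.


Formula: λ = 1 / MTBF; FIT = λ × 1e9 = 1e9 / MTBF
λ = 1 / 42731 ≈ 2.340e-05 failures/hour
FIT = 1e9 / 42731 ≈ 23402 failures per 1e9 hours (nearest whole number)

λ = 2.340e-05 /h, FIT = 23402


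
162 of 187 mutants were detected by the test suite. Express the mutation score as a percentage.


Mutation score = killed / total * 100
Mutation score = 162 / 187 * 100
Mutation score = 86.63%

86.63%


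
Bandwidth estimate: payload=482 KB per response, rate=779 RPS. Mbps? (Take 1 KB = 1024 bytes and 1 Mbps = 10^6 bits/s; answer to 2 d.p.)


Formula: Mbps = payload_bytes * RPS * 8 / 1e6
Payload per request = 482 KB = 482 * 1024 = 493568 bytes
Total bytes/sec = 493568 * 779 = 384489472
Total bits/sec = 384489472 * 8 = 3075915776
Mbps = 3075915776 / 1e6 = 3075.92

3075.92 Mbps


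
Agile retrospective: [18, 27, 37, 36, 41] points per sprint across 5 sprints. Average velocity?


Formula: Avg velocity = Total points / Number of sprints
Points: [18, 27, 37, 36, 41]
Sum = 18 + 27 + 37 + 36 + 41 = 159
Avg velocity = 159 / 5 = 31.8 points/sprint

31.8 points/sprint


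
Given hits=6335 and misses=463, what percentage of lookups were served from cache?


Formula: hit rate = hits / (hits + misses) * 100
hit rate = 6335 / (6335 + 463) * 100
hit rate = 6335 / 6798 * 100
hit rate = 93.19%

93.19%


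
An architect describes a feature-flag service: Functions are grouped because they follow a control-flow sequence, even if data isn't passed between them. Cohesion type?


Reasoning: Grouped by order of execution within a routine, not by data flow
Type: Procedural cohesion

Procedural cohesion


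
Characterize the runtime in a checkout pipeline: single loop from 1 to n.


Reasoning: one pass through n items
Complexity: O(n)

O(n)


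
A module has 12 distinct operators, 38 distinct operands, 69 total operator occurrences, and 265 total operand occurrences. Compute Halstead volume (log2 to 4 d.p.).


Formula: V = N * log2(η), where N = N1 + N2 and η = η1 + η2
η = 12 + 38 = 50
N = 69 + 265 = 334
log2(50) ≈ 5.6439
V = 334 * 5.6439 = 1885.06

1885.06


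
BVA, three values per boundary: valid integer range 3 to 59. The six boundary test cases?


Range: [3, 59]
Boundaries: just below min, min, min+1, max-1, max, just above max
Values: [2, 3, 4, 58, 59, 60]

[2, 3, 4, 58, 59, 60]


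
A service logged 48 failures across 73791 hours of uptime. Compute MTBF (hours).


Formula: MTBF = Total operating time / Number of failures
MTBF = 73791 / 48
MTBF = 1537.31 hours

1537.31 hours


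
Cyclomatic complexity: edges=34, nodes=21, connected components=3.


Formula: V(G) = E - N + 2P
V(G) = 34 - 21 + 2*3
V(G) = 13 + 6
V(G) = 19

19


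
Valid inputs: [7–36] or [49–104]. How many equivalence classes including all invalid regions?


Valid ranges: [7,36] and [49,104]
Class 1: x < 7 — invalid
Class 2: 7 ≤ x ≤ 36 — valid
Class 3: 36 < x < 49 — invalid (gap between ranges)
Class 4: 49 ≤ x ≤ 104 — valid
Class 5: x > 104 — invalid
Total equivalence classes: 5

5 equivalence classes


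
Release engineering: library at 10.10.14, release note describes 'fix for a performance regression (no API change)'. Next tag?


Current: 10.10.14
Change category: 'fix for a performance regression (no API change)' → patch bump
SemVer rule: patch bump → increment PATCH (MAJOR and MINOR unchanged)
New: 10.10.15

10.10.15


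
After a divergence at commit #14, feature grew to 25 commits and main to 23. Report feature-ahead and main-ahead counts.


Common ancestor: commit #14
feature commits after divergence: 25 - 14 = 11
main commits after divergence: 23 - 14 = 9
feature is 11 commits ahead of main
main is 9 commits ahead of feature

feature ahead: 11, main ahead: 9


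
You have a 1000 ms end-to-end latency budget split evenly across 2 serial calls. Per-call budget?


Formula: per_stage = total_budget / stages
per_stage = 1000 / 2
per_stage = 500.0 ms

500.0 ms


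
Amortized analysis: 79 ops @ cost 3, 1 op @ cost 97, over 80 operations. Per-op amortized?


Formula: Amortized cost = Total cost / Operations
Total cost = (79 * 3) + (1 * 97)
Total cost = 237 + 97 = 334
Amortized = 334 / 80 = 4.175

4.175


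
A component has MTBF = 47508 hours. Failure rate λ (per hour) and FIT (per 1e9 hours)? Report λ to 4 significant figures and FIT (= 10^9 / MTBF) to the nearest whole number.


Formula: λ = 1 / MTBF; FIT = λ × 1e9 = 1e9 / MTBF
λ = 1 / 47508 ≈ 2.105e-05 failures/hour
FIT = 1e9 / 47508 ≈ 21049 failures per 1e9 hours (nearest whole number)

λ = 2.105e-05 /h, FIT = 21049


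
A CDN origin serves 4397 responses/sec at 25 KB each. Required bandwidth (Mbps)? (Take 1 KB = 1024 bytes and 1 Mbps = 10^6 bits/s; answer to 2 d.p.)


Formula: Mbps = payload_bytes * RPS * 8 / 1e6
Payload per request = 25 KB = 25 * 1024 = 25600 bytes
Total bytes/sec = 25600 * 4397 = 112563200
Total bits/sec = 112563200 * 8 = 900505600
Mbps = 900505600 / 1e6 = 900.51

900.51 Mbps


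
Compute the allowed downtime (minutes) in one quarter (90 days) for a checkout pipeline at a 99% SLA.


Formula: allowed downtime = period * (100 - SLA) / 100
Period (quarter (90 days)) = 129600 minutes
Unavailability fraction = (100 - 99.0) / 100
Allowed downtime = 129600 * (100 - 99.0) / 100
Allowed downtime = 1296.0 minutes

1296.0 minutes


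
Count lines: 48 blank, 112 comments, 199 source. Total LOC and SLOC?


Total LOC = blank + comment + code
Total LOC = 48 + 112 + 199 = 359
SLOC (source only) = code = 199

Total LOC: 359, SLOC: 199


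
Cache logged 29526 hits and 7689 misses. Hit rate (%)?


Formula: hit rate = hits / (hits + misses) * 100
hit rate = 29526 / (29526 + 7689) * 100
hit rate = 29526 / 37215 * 100
hit rate = 79.34%

79.34%


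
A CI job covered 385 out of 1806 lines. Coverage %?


Coverage = covered / total * 100
Coverage = 385 / 1806 * 100
Coverage = 21.32%

21.32%


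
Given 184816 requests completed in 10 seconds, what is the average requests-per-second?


Formula: throughput = requests / seconds
throughput = 184816 / 10
throughput = 18481.6 requests/second

18481.6 requests/second


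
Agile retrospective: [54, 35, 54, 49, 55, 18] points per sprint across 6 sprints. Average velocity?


Formula: Avg velocity = Total points / Number of sprints
Points: [54, 35, 54, 49, 55, 18]
Sum = 54 + 35 + 54 + 49 + 55 + 18 = 265
Avg velocity = 265 / 6 = 44.17 points/sprint

44.17 points/sprint


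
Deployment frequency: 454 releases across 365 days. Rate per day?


Formula: deployments per day = releases / days
= 454 / 365
= 1.244 deploys/day
(equivalently, 8.71 deploys/week)

1.244 deploys/day


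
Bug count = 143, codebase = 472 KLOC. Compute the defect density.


Defect density = defects / KLOC
Defect density = 143 / 472
Defect density = 0.303 defects/KLOC

0.303 defects/KLOC


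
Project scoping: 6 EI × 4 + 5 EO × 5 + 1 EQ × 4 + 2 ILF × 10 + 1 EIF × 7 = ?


UFP = EI*4 + EO*5 + EQ*4 + ILF*10 + EIF*7
UFP = 6*4 + 5*5 + 1*4 + 2*10 + 1*7
UFP = 24 + 25 + 4 + 20 + 7
UFP = 80

80


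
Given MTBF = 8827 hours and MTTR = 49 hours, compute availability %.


Availability = MTBF / (MTBF + MTTR)
Availability = 8827 / (8827 + 49)
Availability = 8827 / 8876
Availability = 99.4479%

99.4479%


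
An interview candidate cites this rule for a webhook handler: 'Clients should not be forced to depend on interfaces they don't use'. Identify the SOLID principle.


This describes the Interface Segregation Principle (ISP)

Interface Segregation Principle (ISP)


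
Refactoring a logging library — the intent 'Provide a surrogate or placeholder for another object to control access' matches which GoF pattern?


This matches the Proxy pattern

Proxy


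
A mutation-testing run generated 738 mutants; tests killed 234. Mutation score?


Mutation score = killed / total * 100
Mutation score = 234 / 738 * 100
Mutation score = 31.71%

31.71%


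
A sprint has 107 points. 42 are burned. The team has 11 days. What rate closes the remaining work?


Formula: Required rate = Remaining points / Days left
Remaining = 107 - 42 = 65 points
Required rate = 65 / 11 = 5.91 points/day

5.91 points/day


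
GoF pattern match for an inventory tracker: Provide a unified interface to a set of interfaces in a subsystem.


This matches the Facade pattern

Facade


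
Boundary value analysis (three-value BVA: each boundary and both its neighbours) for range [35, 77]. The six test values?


Range: [35, 77]
Boundaries: just below min, min, min+1, max-1, max, just above max
Values: [34, 35, 36, 76, 77, 78]

[34, 35, 36, 76, 77, 78]


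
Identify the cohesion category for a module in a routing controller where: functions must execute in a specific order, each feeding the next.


Reasoning: Output of one is input to next
Type: Sequential cohesion

Sequential cohesion


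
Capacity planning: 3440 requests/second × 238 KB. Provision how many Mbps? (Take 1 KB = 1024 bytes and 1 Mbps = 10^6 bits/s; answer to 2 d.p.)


Formula: Mbps = payload_bytes * RPS * 8 / 1e6
Payload per request = 238 KB = 238 * 1024 = 243712 bytes
Total bytes/sec = 243712 * 3440 = 838369280
Total bits/sec = 838369280 * 8 = 6706954240
Mbps = 6706954240 / 1e6 = 6706.95

6706.95 Mbps


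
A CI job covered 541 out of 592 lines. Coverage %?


Coverage = covered / total * 100
Coverage = 541 / 592 * 100
Coverage = 91.39%

91.39%


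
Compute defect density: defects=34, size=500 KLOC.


Defect density = defects / KLOC
Defect density = 34 / 500
Defect density = 0.068 defects/KLOC

0.068 defects/KLOC


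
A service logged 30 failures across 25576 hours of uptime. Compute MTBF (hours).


Formula: MTBF = Total operating time / Number of failures
MTBF = 25576 / 30
MTBF = 852.53 hours

852.53 hours


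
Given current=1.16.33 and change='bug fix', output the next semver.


Current: 1.16.33
Change category: 'bug fix' → patch bump
SemVer rule: patch bump → increment PATCH (MAJOR and MINOR unchanged)
New: 1.16.34

1.16.34


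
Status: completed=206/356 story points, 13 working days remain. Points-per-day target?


Formula: Required rate = Remaining points / Days left
Remaining = 356 - 206 = 150 points
Required rate = 150 / 13 = 11.54 points/day

11.54 points/day


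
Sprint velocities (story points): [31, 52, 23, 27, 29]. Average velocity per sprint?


Formula: Avg velocity = Total points / Number of sprints
Points: [31, 52, 23, 27, 29]
Sum = 31 + 52 + 23 + 27 + 29 = 162
Avg velocity = 162 / 5 = 32.4 points/sprint

32.4 points/sprint


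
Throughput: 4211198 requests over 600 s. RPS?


Formula: throughput = requests / seconds
throughput = 4211198 / 600
throughput = 7018.66 requests/second

7018.66 requests/second


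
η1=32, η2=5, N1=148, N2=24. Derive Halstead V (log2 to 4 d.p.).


Formula: V = N * log2(η), where N = N1 + N2 and η = η1 + η2
η = 32 + 5 = 37
N = 148 + 24 = 172
log2(37) ≈ 5.2095
V = 172 * 5.2095 = 896.03

896.03


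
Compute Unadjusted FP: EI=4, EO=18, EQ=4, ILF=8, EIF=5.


UFP = EI*4 + EO*5 + EQ*4 + ILF*10 + EIF*7
UFP = 4*4 + 18*5 + 4*4 + 8*10 + 5*7
UFP = 16 + 90 + 16 + 80 + 35
UFP = 237

237


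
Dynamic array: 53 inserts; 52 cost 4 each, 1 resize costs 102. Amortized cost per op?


Formula: Amortized cost = Total cost / Operations
Total cost = (52 * 4) + (1 * 102)
Total cost = 208 + 102 = 310
Amortized = 310 / 53 = 5.8491

5.8491


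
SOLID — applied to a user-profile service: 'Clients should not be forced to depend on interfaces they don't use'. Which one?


This describes the Interface Segregation Principle (ISP)

Interface Segregation Principle (ISP)


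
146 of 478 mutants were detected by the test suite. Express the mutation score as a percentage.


Mutation score = killed / total * 100
Mutation score = 146 / 478 * 100
Mutation score = 30.54%

30.54%


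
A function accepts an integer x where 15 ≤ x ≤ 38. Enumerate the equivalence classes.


Valid range: [15, 38]
Class 1: x < 15 — invalid
Class 2: 15 ≤ x ≤ 38 — valid
Class 3: x > 38 — invalid
Total equivalence classes: 3

3 equivalence classes


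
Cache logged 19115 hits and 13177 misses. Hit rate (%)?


Formula: hit rate = hits / (hits + misses) * 100
hit rate = 19115 / (19115 + 13177) * 100
hit rate = 19115 / 32292 * 100
hit rate = 59.19%

59.19%


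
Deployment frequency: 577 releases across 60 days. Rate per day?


Formula: deployments per day = releases / days
= 577 / 60
= 9.617 deploys/day
(equivalently, 67.32 deploys/week)

9.617 deploys/day


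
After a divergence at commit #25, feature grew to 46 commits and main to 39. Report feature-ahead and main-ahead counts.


Common ancestor: commit #25
feature commits after divergence: 46 - 25 = 21
main commits after divergence: 39 - 25 = 14
feature is 21 commits ahead of main
main is 14 commits ahead of feature

feature ahead: 21, main ahead: 14


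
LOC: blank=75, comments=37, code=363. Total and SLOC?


Total LOC = blank + comment + code
Total LOC = 75 + 37 + 363 = 475
SLOC (source only) = code = 363

Total LOC: 475, SLOC: 363


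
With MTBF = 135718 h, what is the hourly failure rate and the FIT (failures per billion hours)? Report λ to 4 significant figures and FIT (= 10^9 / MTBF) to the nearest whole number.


Formula: λ = 1 / MTBF; FIT = λ × 1e9 = 1e9 / MTBF
λ = 1 / 135718 ≈ 7.368e-06 failures/hour
FIT = 1e9 / 135718 ≈ 7368 failures per 1e9 hours (nearest whole number)

λ = 7.368e-06 /h, FIT = 7368


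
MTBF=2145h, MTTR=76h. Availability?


Availability = MTBF / (MTBF + MTTR)
Availability = 2145 / (2145 + 76)
Availability = 2145 / 2221
Availability = 96.5781%

96.5781%


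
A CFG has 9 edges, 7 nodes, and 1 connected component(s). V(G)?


Formula: V(G) = E - N + 2P
V(G) = 9 - 7 + 2*1
V(G) = 2 + 2
V(G) = 4

4


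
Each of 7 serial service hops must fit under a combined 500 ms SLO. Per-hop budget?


Formula: per_stage = total_budget / stages
per_stage = 500 / 7
per_stage = 71.43 ms

71.43 ms


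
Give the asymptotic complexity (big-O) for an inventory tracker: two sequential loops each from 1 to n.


Reasoning: sequential dominates: O(n) + O(n) = O(n)
Complexity: O(n)

O(n)


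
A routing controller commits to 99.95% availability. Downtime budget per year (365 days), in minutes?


Formula: allowed downtime = period * (100 - SLA) / 100
Period (year (365 days)) = 525600 minutes
Unavailability fraction = (100 - 99.95) / 100
Allowed downtime = 525600 * (100 - 99.95) / 100
Allowed downtime = 262.8 minutes

262.8 minutes


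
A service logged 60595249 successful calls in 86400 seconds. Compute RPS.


Formula: throughput = requests / seconds
throughput = 60595249 / 86400
throughput = 701.33 requests/second

701.33 requests/second


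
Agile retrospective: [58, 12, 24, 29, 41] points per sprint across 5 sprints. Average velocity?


Formula: Avg velocity = Total points / Number of sprints
Points: [58, 12, 24, 29, 41]
Sum = 58 + 12 + 24 + 29 + 41 = 164
Avg velocity = 164 / 5 = 32.8 points/sprint

32.8 points/sprint


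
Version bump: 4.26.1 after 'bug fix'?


Current: 4.26.1
Change category: 'bug fix' → patch bump
SemVer rule: patch bump → increment PATCH (MAJOR and MINOR unchanged)
New: 4.26.2

4.26.2


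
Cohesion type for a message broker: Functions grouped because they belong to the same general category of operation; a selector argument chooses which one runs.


Reasoning: Grouped by category of activity, not by data or sequence
Type: Logical cohesion

Logical cohesion


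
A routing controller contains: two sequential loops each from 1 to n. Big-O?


Reasoning: sequential dominates: O(n) + O(n) = O(n)
Complexity: O(n)

O(n)


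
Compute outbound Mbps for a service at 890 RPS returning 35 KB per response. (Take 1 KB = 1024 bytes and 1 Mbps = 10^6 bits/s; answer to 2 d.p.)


Formula: Mbps = payload_bytes * RPS * 8 / 1e6
Payload per request = 35 KB = 35 * 1024 = 35840 bytes
Total bytes/sec = 35840 * 890 = 31897600
Total bits/sec = 31897600 * 8 = 255180800
Mbps = 255180800 / 1e6 = 255.18

255.18 Mbps


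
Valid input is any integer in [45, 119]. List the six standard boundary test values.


Range: [45, 119]
Boundaries: just below min, min, min+1, max-1, max, just above max
Values: [44, 45, 46, 118, 119, 120]

[44, 45, 46, 118, 119, 120]


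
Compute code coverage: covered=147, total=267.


Coverage = covered / total * 100
Coverage = 147 / 267 * 100
Coverage = 55.06%

55.06%


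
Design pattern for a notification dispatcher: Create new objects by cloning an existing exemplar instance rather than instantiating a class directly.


This matches the Prototype pattern

Prototype


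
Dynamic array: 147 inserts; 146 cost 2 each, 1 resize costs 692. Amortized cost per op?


Formula: Amortized cost = Total cost / Operations
Total cost = (146 * 2) + (1 * 692)
Total cost = 292 + 692 = 984
Amortized = 984 / 147 = 6.6939

6.6939


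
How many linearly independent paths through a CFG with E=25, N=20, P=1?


Formula: V(G) = E - N + 2P
V(G) = 25 - 20 + 2*1
V(G) = 5 + 2
V(G) = 7

7


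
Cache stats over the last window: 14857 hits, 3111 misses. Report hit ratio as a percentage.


Formula: hit rate = hits / (hits + misses) * 100
hit rate = 14857 / (14857 + 3111) * 100
hit rate = 14857 / 17968 * 100
hit rate = 82.69%

82.69%


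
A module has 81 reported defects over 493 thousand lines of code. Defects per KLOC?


Defect density = defects / KLOC
Defect density = 81 / 493
Defect density = 0.164 defects/KLOC

0.164 defects/KLOC


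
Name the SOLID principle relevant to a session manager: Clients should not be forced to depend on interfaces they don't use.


This describes the Interface Segregation Principle (ISP)

Interface Segregation Principle (ISP)


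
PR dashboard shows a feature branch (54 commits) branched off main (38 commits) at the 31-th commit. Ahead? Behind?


Common ancestor: commit #31
feature commits after divergence: 54 - 31 = 23
main commits after divergence: 38 - 31 = 7
feature is 23 commits ahead of main
main is 7 commits ahead of feature

feature ahead: 23, main ahead: 7


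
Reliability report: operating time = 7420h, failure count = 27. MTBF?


Formula: MTBF = Total operating time / Number of failures
MTBF = 7420 / 27
MTBF = 274.81 hours

274.81 hours


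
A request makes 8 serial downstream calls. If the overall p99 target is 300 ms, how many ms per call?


Formula: per_stage = total_budget / stages
per_stage = 300 / 8
per_stage = 37.5 ms

37.5 ms


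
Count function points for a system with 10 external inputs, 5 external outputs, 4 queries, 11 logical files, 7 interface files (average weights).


UFP = EI*4 + EO*5 + EQ*4 + ILF*10 + EIF*7
UFP = 10*4 + 5*5 + 4*4 + 11*10 + 7*7
UFP = 40 + 25 + 16 + 110 + 49
UFP = 240

240


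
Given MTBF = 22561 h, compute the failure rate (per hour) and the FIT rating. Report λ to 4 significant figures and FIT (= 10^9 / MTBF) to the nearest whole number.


Formula: λ = 1 / MTBF; FIT = λ × 1e9 = 1e9 / MTBF
λ = 1 / 22561 ≈ 4.432e-05 failures/hour
FIT = 1e9 / 22561 ≈ 44324 failures per 1e9 hours (nearest whole number)

λ = 4.432e-05 /h, FIT = 44324


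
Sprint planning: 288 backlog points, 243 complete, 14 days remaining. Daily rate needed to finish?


Formula: Required rate = Remaining points / Days left
Remaining = 288 - 243 = 45 points
Required rate = 45 / 14 = 3.21 points/day

3.21 points/day


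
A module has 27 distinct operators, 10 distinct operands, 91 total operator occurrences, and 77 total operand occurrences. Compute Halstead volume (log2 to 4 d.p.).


Formula: V = N * log2(η), where N = N1 + N2 and η = η1 + η2
η = 27 + 10 = 37
N = 91 + 77 = 168
log2(37) ≈ 5.2095
V = 168 * 5.2095 = 875.20

875.20


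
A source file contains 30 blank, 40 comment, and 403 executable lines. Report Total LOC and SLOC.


Total LOC = blank + comment + code
Total LOC = 30 + 40 + 403 = 473
SLOC (source only) = code = 403

Total LOC: 473, SLOC: 403


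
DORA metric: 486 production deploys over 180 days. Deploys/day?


Formula: deployments per day = releases / days
= 486 / 180
= 2.7 deploys/day
(equivalently, 18.9 deploys/week)

2.7 deploys/day


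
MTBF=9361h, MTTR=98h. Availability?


Availability = MTBF / (MTBF + MTTR)
Availability = 9361 / (9361 + 98)
Availability = 9361 / 9459
Availability = 98.9639%

98.9639%


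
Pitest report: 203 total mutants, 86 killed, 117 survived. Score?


Mutation score = killed / total * 100
Mutation score = 86 / 203 * 100
Mutation score = 42.36%

42.36%


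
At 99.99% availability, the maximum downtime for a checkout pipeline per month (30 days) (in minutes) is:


Formula: allowed downtime = period * (100 - SLA) / 100
Period (month (30 days)) = 43200 minutes
Unavailability fraction = (100 - 99.99) / 100
Allowed downtime = 43200 * (100 - 99.99) / 100
Allowed downtime = 4.32 minutes

4.32 minutes


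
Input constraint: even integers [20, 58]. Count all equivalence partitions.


Constraint: even integers in [20, 58]
Class 1: x < 20 — out-of-range invalid
Class 2: x in [20,58] but odd — wrong type invalid
Class 3: x in [20,58] and even — valid
Class 4: x > 58 — out-of-range invalid
Total equivalence classes: 4

4 equivalence classes


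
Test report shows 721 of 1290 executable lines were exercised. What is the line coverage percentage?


Coverage = covered / total * 100
Coverage = 721 / 1290 * 100
Coverage = 55.89%

55.89%


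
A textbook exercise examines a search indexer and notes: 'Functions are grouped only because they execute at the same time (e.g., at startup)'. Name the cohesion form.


Reasoning: Related by timing only
Type: Temporal cohesion

Temporal cohesion


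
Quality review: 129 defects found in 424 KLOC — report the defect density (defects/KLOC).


Defect density = defects / KLOC
Defect density = 129 / 424
Defect density = 0.304 defects/KLOC

0.304 defects/KLOC


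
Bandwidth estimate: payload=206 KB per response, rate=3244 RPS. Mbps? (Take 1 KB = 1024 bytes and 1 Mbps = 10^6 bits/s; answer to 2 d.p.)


Formula: Mbps = payload_bytes * RPS * 8 / 1e6
Payload per request = 206 KB = 206 * 1024 = 210944 bytes
Total bytes/sec = 210944 * 3244 = 684302336
Total bits/sec = 684302336 * 8 = 5474418688
Mbps = 5474418688 / 1e6 = 5474.42

5474.42 Mbps


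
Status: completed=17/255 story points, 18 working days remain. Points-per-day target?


Formula: Required rate = Remaining points / Days left
Remaining = 255 - 17 = 238 points
Required rate = 238 / 18 = 13.22 points/day

13.22 points/day


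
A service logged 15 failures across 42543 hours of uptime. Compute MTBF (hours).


Formula: MTBF = Total operating time / Number of failures
MTBF = 42543 / 15
MTBF = 2836.2 hours

2836.2 hours


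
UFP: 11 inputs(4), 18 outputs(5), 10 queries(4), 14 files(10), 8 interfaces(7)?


UFP = EI*4 + EO*5 + EQ*4 + ILF*10 + EIF*7
UFP = 11*4 + 18*5 + 10*4 + 14*10 + 8*7
UFP = 44 + 90 + 40 + 140 + 56
UFP = 370

370


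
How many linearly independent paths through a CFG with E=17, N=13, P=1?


Formula: V(G) = E - N + 2P
V(G) = 17 - 13 + 2*1
V(G) = 4 + 2
V(G) = 6

6


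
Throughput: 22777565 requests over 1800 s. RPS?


Formula: throughput = requests / seconds
throughput = 22777565 / 1800
throughput = 12654.2 requests/second

12654.2 requests/second


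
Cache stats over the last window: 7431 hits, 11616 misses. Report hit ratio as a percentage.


Formula: hit rate = hits / (hits + misses) * 100
hit rate = 7431 / (7431 + 11616) * 100
hit rate = 7431 / 19047 * 100
hit rate = 39.01%

39.01%


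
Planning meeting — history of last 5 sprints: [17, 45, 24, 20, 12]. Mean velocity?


Formula: Avg velocity = Total points / Number of sprints
Points: [17, 45, 24, 20, 12]
Sum = 17 + 45 + 24 + 20 + 12 = 118
Avg velocity = 118 / 5 = 23.6 points/sprint

23.6 points/sprint


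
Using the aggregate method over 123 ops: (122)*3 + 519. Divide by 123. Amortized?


Formula: Amortized cost = Total cost / Operations
Total cost = (122 * 3) + (1 * 519)
Total cost = 366 + 519 = 885
Amortized = 885 / 123 = 7.1951

7.1951


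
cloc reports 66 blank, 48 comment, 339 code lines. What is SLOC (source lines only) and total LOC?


Total LOC = blank + comment + code
Total LOC = 66 + 48 + 339 = 453
SLOC (source only) = code = 339

Total LOC: 453, SLOC: 339


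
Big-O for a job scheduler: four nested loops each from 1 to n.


Reasoning: four levels of nesting
Complexity: O(n^4)

O(n^4)


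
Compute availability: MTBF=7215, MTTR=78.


Availability = MTBF / (MTBF + MTTR)
Availability = 7215 / (7215 + 78)
Availability = 7215 / 7293
Availability = 98.9305%

98.9305%


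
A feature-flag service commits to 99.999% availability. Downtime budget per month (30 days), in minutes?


Formula: allowed downtime = period * (100 - SLA) / 100
Period (month (30 days)) = 43200 minutes
Unavailability fraction = (100 - 99.999) / 100
Allowed downtime = 43200 * (100 - 99.999) / 100
Allowed downtime = 0.432 minutes

0.432 minutes


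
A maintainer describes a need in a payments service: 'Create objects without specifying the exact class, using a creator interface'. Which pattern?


This matches the Factory Method pattern

Factory Method


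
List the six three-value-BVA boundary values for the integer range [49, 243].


Range: [49, 243]
Boundaries: just below min, min, min+1, max-1, max, just above max
Values: [48, 49, 50, 242, 243, 244]

[48, 49, 50, 242, 243, 244]


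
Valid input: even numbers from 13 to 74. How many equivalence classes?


Constraint: even integers in [13, 74]
Class 1: x < 13 — out-of-range invalid
Class 2: x in [13,74] but odd — wrong type invalid
Class 3: x in [13,74] and even — valid
Class 4: x > 74 — out-of-range invalid
Total equivalence classes: 4

4 equivalence classes


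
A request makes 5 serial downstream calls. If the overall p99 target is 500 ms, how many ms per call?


Formula: per_stage = total_budget / stages
per_stage = 500 / 5
per_stage = 100.0 ms

100.0 ms


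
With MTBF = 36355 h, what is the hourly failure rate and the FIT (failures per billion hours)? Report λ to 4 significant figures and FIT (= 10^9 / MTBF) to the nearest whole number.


Formula: λ = 1 / MTBF; FIT = λ × 1e9 = 1e9 / MTBF
λ = 1 / 36355 ≈ 2.751e-05 failures/hour
FIT = 1e9 / 36355 ≈ 27507 failures per 1e9 hours (nearest whole number)

λ = 2.751e-05 /h, FIT = 27507


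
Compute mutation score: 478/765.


Mutation score = killed / total * 100
Mutation score = 478 / 765 * 100
Mutation score = 62.48%

62.48%


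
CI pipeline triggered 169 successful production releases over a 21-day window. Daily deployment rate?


Formula: deployments per day = releases / days
= 169 / 21
= 8.048 deploys/day
(equivalently, 56.33 deploys/week)

8.048 deploys/day


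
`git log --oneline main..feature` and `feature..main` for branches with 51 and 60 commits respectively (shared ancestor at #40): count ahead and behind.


Common ancestor: commit #40
feature commits after divergence: 51 - 40 = 11
main commits after divergence: 60 - 40 = 20
feature is 11 commits ahead of main
main is 20 commits ahead of feature

feature ahead: 11, main ahead: 20


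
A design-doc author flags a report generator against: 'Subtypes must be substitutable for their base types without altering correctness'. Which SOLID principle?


This describes the Liskov Substitution Principle (LSP)

Liskov Substitution Principle (LSP)


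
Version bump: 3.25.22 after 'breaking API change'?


Current: 3.25.22
Change category: 'breaking API change' → major bump
SemVer rule: major bump → increment MAJOR, reset MINOR and PATCH to 0
New: 4.0.0

4.0.0


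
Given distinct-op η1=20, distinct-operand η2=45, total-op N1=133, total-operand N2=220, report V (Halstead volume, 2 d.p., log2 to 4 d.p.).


Formula: V = N * log2(η), where N = N1 + N2 and η = η1 + η2
η = 20 + 45 = 65
N = 133 + 220 = 353
log2(65) ≈ 6.0224
V = 353 * 6.0224 = 2125.91

2125.91


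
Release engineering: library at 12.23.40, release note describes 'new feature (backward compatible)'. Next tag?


Current: 12.23.40
Change category: 'new feature (backward compatible)' → minor bump
SemVer rule: minor bump → increment MINOR, reset PATCH to 0 (MAJOR unchanged)
New: 12.24.0

12.24.0


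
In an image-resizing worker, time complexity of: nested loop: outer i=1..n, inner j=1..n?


Reasoning: n iterations times n iterations
Complexity: O(n^2)

O(n^2)


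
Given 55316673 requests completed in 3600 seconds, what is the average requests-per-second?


Formula: throughput = requests / seconds
throughput = 55316673 / 3600
throughput = 15365.74 requests/second

15365.74 requests/second


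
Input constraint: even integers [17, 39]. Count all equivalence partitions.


Constraint: even integers in [17, 39]
Class 1: x < 17 — out-of-range invalid
Class 2: x in [17,39] but odd — wrong type invalid
Class 3: x in [17,39] and even — valid
Class 4: x > 39 — out-of-range invalid
Total equivalence classes: 4

4 equivalence classes


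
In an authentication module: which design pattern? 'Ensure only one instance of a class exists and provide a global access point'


This matches the Singleton pattern

Singleton


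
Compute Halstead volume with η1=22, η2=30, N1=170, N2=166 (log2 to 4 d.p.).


Formula: V = N * log2(η), where N = N1 + N2 and η = η1 + η2
η = 22 + 30 = 52
N = 170 + 166 = 336
log2(52) ≈ 5.7004
V = 336 * 5.7004 = 1915.33

1915.33


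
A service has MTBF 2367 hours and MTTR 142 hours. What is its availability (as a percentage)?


Availability = MTBF / (MTBF + MTTR)
Availability = 2367 / (2367 + 142)
Availability = 2367 / 2509
Availability = 94.3404%

94.3404%


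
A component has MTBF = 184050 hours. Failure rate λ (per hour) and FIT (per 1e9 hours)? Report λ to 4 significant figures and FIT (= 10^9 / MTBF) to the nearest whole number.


Formula: λ = 1 / MTBF; FIT = λ × 1e9 = 1e9 / MTBF
λ = 1 / 184050 ≈ 5.433e-06 failures/hour
FIT = 1e9 / 184050 ≈ 5433 failures per 1e9 hours (nearest whole number)

λ = 5.433e-06 /h, FIT = 5433


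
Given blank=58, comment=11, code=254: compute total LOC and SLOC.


Total LOC = blank + comment + code
Total LOC = 58 + 11 + 254 = 323
SLOC (source only) = code = 254

Total LOC: 323, SLOC: 254


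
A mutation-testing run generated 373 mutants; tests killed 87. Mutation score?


Mutation score = killed / total * 100
Mutation score = 87 / 373 * 100
Mutation score = 23.32%

23.32%


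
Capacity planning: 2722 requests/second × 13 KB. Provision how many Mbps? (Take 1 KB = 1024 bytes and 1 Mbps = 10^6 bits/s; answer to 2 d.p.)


Formula: Mbps = payload_bytes * RPS * 8 / 1e6
Payload per request = 13 KB = 13 * 1024 = 13312 bytes
Total bytes/sec = 13312 * 2722 = 36235264
Total bits/sec = 36235264 * 8 = 289882112
Mbps = 289882112 / 1e6 = 289.88

289.88 Mbps


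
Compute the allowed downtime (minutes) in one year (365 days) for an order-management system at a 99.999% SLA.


Formula: allowed downtime = period * (100 - SLA) / 100
Period (year (365 days)) = 525600 minutes
Unavailability fraction = (100 - 99.999) / 100
Allowed downtime = 525600 * (100 - 99.999) / 100
Allowed downtime = 5.256 minutes

5.256 minutes


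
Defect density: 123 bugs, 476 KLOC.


Defect density = defects / KLOC
Defect density = 123 / 476
Defect density = 0.258 defects/KLOC

0.258 defects/KLOC


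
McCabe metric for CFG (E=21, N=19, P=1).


Formula: V(G) = E - N + 2P
V(G) = 21 - 19 + 2*1
V(G) = 2 + 2
V(G) = 4

4


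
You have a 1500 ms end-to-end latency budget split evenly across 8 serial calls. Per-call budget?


Formula: per_stage = total_budget / stages
per_stage = 1500 / 8
per_stage = 187.5 ms

187.5 ms


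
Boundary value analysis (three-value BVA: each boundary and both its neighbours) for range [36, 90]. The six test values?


Range: [36, 90]
Boundaries: just below min, min, min+1, max-1, max, just above max
Values: [35, 36, 37, 89, 90, 91]

[35, 36, 37, 89, 90, 91]


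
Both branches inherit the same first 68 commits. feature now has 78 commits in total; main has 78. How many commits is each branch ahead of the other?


Common ancestor: commit #68
feature commits after divergence: 78 - 68 = 10
main commits after divergence: 78 - 68 = 10
feature is 10 commits ahead of main
main is 10 commits ahead of feature

feature ahead: 10, main ahead: 10


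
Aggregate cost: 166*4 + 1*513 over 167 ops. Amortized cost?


Formula: Amortized cost = Total cost / Operations
Total cost = (166 * 4) + (1 * 513)
Total cost = 664 + 513 = 1177
Amortized = 1177 / 167 = 7.0479

7.0479


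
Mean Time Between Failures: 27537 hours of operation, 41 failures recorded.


Formula: MTBF = Total operating time / Number of failures
MTBF = 27537 / 41
MTBF = 671.63 hours

671.63 hours


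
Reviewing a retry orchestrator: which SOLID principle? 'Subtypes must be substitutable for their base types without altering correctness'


This describes the Liskov Substitution Principle (LSP)

Liskov Substitution Principle (LSP)
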